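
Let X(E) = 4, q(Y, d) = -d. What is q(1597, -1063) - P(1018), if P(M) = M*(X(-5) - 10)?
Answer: 7171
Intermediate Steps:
P(M) = -6*M (P(M) = M*(4 - 10) = M*(-6) = -6*M)
q(1597, -1063) - P(1018) = -1*(-1063) - (-6)*1018 = 1063 - 1*(-6108) = 1063 + 6108 = 7171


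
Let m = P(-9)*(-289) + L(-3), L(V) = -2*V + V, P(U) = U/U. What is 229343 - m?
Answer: 229629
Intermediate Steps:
P(U) = 1
L(V) = -V
m = -286 (m = 1*(-289) - 1*(-3) = -289 + 3 = -286)
229343 - m = 229343 - 1*(-286) = 229343 + 286 = 229629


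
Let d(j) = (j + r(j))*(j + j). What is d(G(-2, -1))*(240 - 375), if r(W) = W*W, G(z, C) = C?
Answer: 0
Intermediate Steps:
r(W) = W²
d(j) = 2*j*(j + j²) (d(j) = (j + j²)*(j + j) = (j + j²)*(2*j) = 2*j*(j + j²))
d(G(-2, -1))*(240 - 375) = (2*(-1)²*(1 - 1))*(240 - 375) = (2*1*0)*(-135) = 0*(-135) = 0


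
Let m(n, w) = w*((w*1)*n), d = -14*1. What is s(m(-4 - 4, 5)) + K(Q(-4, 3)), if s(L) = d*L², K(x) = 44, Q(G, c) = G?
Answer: -559956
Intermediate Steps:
d = -14
m(n, w) = n*w² (m(n, w) = w*(w*n) = w*(n*w) = n*w²)
s(L) = -14*L²
s(m(-4 - 4, 5)) + K(Q(-4, 3)) = -14*625*(-4 - 4)² + 44 = -14*(-8*25)² + 44 = -14*(-200)² + 44 = -14*40000 + 44 = -560000 + 44 = -559956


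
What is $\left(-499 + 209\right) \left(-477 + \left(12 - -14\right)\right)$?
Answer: $130790$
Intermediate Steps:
$\left(-499 + 209\right) \left(-477 + \left(12 - -14\right)\right) = - 290 \left(-477 + \left(12 + 14\right)\right) = - 290 \left(-477 + 26\right) = \left(-290\right) \left(-451\right) = 130790$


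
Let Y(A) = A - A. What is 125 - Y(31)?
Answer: 125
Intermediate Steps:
Y(A) = 0
125 - Y(31) = 125 - 1*0 = 125 + 0 = 125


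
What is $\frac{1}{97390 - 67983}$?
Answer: $\frac{1}{29407} \approx 3.4005 \cdot 10^{-5}$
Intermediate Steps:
$\frac{1}{97390 - 67983} = \frac{1}{29407}$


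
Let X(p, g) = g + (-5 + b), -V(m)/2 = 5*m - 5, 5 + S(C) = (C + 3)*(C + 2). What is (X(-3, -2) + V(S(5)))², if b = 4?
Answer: 253009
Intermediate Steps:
S(C) = -5 + (2 + C)*(3 + C) (S(C) = -5 + (C + 3)*(C + 2) = -5 + (3 + C)*(2 + C) = -5 + (2 + C)*(3 + C))
V(m) = 10 - 10*m (V(m) = -2*(5*m - 5) = -2*(-5 + 5*m) = 10 - 10*m)
X(p, g) = -1 + g (X(p, g) = g + (-5 + 4) = g - 1 = -1 + g)
(X(-3, -2) + V(S(5)))² = ((-1 - 2) + (10 - 10*(1 + 5² + 5*5)))² = (-3 + (10 - 10*(1 + 25 + 25)))² = (-3 + (10 - 10*51))² = (-3 + (10 - 510))² = (-3 - 500)² = (-503)² = 253009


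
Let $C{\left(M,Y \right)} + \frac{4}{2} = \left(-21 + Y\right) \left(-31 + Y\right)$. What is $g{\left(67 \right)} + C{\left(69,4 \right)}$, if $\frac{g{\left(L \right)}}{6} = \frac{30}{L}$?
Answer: $\frac{30799}{67} \approx 459.69$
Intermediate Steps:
$g{\left(L \right)} = \frac{180}{L}$ ($g{\left(L \right)} = 6 \frac{30}{L} = \frac{180}{L}$)
$C{\left(M,Y \right)} = -2 + \left(-31 + Y\right) \left(-21 + Y\right)$ ($C{\left(M,Y \right)} = -2 + \left(-21 + Y\right) \left(-31 + Y\right) = -2 + \left(-31 + Y\right) \left(-21 + Y\right)$)
$g{\left(67 \right)} + C{\left(69,4 \right)} = \frac{180}{67} + \left(649 + 4^{2} - 208\right) = 180 \cdot \frac{1}{67} + \left(649 + 16 - 208\right) = \frac{180}{67} + 457 = \frac{30799}{67}$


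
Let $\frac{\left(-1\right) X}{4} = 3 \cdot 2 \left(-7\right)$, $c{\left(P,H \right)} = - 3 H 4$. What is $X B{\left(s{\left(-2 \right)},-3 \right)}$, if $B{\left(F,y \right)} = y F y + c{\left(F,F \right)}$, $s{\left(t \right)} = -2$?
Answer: $1008$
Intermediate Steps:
$c{\left(P,H \right)} = - 12 H$ ($c{\left(P,H \right)} = - 3 \cdot 4 H = - 12 H$)
$X = 168$ ($X = - 4 \cdot 3 \cdot 2 \left(-7\right) = - 4 \cdot 6 \left(-7\right) = \left(-4\right) \left(-42\right) = 168$)
$B{\left(F,y \right)} = - 12 F + F y^{2}$ ($B{\left(F,y \right)} = y F y - 12 F = F y y - 12 F = F y^{2} - 12 F = - 12 F + F y^{2}$)
$X B{\left(s{\left(-2 \right)},-3 \right)} = 168 \left(- 2 \left(-12 + \left(-3\right)^{2}\right)\right) = 168 \left(- 2 \left(-12 + 9\right)\right) = 168 \left(\left(-2\right) \left(-3\right)\right) = 168 \cdot 6 = 1008$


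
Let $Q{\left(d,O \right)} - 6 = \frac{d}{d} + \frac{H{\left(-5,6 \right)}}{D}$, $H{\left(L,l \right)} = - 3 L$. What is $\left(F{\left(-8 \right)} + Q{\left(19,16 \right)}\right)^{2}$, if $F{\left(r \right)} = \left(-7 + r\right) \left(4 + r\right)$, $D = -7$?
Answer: $\frac{206116}{49} \approx 4206.4$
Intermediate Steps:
$Q{\left(d,O \right)} = \frac{34}{7}$ ($Q{\left(d,O \right)} = 6 + \left(\frac{d}{d} + \frac{\left(-3\right) \left(-5\right)}{-7}\right) = 6 + \left(1 + 15 \left(- \frac{1}{7}\right)\right) = 6 + \left(1 - \frac{15}{7}\right) = 6 - \frac{8}{7} = \frac{34}{7}$)
$\left(F{\left(-8 \right)} + Q{\left(19,16 \right)}\right)^{2} = \left(\left(-28 + \left(-8\right)^{2} - -24\right) + \frac{34}{7}\right)^{2} = \left(\left(-28 + 64 + 24\right) + \frac{34}{7}\right)^{2} = \left(60 + \frac{34}{7}\right)^{2} = \left(\frac{454}{7}\right)^{2} = \frac{206116}{49}$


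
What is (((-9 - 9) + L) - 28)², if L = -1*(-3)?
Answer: 1849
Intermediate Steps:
L = 3
(((-9 - 9) + L) - 28)² = (((-9 - 9) + 3) - 28)² = ((-18 + 3) - 28)² = (-15 - 28)² = (-43)² = 1849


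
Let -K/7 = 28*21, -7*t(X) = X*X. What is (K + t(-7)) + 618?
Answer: -3505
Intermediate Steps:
t(X) = -X**2/7 (t(X) = -X*X/7 = -X**2/7)
K = -4116 (K = -196*21 = -7*588 = -4116)
(K + t(-7)) + 618 = (-4116 - 1/7*(-7)**2) + 618 = (-4116 - 1/7*49) + 618 = (-4116 - 7) + 618 = -4123 + 618 = -3505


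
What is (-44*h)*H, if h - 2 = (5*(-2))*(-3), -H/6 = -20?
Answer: -168960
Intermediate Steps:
H = 120 (H = -6*(-20) = 120)
h = 32 (h = 2 + (5*(-2))*(-3) = 2 - 10*(-3) = 2 + 30 = 32)
(-44*h)*H = -44*32*120 = -1408*120 = -168960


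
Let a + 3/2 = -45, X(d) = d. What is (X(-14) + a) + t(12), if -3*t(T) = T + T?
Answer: -137/2 ≈ -68.500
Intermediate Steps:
t(T) = -2*T/3 (t(T) = -(T + T)/3 = -2*T/3)
a = -93/2 (a = -3/2 - 45 = -93/2 ≈ -46.500)
(X(-14) + a) + t(12) = (-14 - 93/2) - ⅔*12 = -121/2 - 8 = -137/2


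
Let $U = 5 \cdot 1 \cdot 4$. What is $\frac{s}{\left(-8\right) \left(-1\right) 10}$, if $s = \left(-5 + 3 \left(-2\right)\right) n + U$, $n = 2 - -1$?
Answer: $- \frac{13}{80} \approx -0.1625$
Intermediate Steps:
$n = 3$ ($n = 2 + 1 = 3$)
$U = 20$ ($U = 5 \cdot 4 = 20$)
$s = -13$ ($s = \left(-5 + 3 \left(-2\right)\right) 3 + 20 = \left(-5 - 6\right) 3 + 20 = \left(-11\right) 3 + 20 = -33 + 20 = -13$)
$\frac{s}{\left(-8\right) \left(-1\right) 10} = - \frac{13}{\left(-8\right) \left(-1\right) 10} = - \frac{13}{8 \cdot 10} = - \frac{13}{80}$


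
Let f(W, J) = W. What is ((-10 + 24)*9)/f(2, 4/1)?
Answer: 63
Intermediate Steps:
((-10 + 24)*9)/f(2, 4/1) = ((-10 + 24)*9)/2 = (14*9)/2 = (1/2)*126 = 63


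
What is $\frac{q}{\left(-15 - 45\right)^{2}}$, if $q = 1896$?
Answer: $\frac{79}{150} \approx 0.52667$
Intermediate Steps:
$\frac{q}{\left(-15 - 45\right)^{2}} = \frac{1896}{\left(-15 - 45\right)^{2}} = \frac{1896}{\left(-60\right)^{2}} = \frac{1896}{3600} = 1896 \cdot \frac{1}{3600} = \frac{79}{150}$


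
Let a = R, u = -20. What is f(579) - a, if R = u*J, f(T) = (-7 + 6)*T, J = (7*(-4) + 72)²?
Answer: 38141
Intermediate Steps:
J = 1936 (J = (-28 + 72)² = 44² = 1936)
f(T) = -T
R = -38720 (R = -20*1936 = -38720)
a = -38720
f(579) - a = -1*579 - 1*(-38720) = -579 + 38720 = 38141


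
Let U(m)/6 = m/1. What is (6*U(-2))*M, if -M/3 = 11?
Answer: 2376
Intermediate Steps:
U(m) = 6*m (U(m) = 6*(m/1) = 6*(m*1) = 6*m)
M = -33 (M = -3*11 = -33)
(6*U(-2))*M = (6*(6*(-2)))*(-33) = (6*(-12))*(-33) = -72*(-33) = 2376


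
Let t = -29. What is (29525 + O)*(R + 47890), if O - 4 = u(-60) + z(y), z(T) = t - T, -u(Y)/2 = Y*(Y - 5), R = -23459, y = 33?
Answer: 529346477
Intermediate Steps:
u(Y) = -2*Y*(-5 + Y) (u(Y) = -2*Y*(Y - 5) = -2*Y*(-5 + Y))
z(T) = -29 - T
O = -7858 (O = 4 + (2*(-60)*(5 - 1*(-60)) + (-29 - 1*33)) = 4 + (2*(-60)*(5 + 60) + (-29 - 33)) = 4 + (2*(-60)*65 - 62) = 4 + (-7800 - 62) = 4 - 7862 = -7858)
(29525 + O)*(R + 47890) = (29525 - 7858)*(-23459 + 47890) = 21667*24431 = 529346477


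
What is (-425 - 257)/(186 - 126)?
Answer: -341/30 ≈ -11.367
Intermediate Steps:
(-425 - 257)/(186 - 126) = -682/60 = -682*1/60 = -341/30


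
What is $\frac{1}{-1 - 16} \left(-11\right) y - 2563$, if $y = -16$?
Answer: $- \frac{43747}{17} \approx -2573.4$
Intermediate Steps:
$\frac{1}{-1 - 16} \left(-11\right) y - 2563 = \frac{1}{-1 - 16} \left(-11\right) \left(-16\right) - 2563 = \frac{1}{-17} \left(-11\right) \left(-16\right) - 2563 = \left(- \frac{1}{17}\right) \left(-11\right) \left(-16\right) - 2563 = \frac{11}{17} \left(-16\right) - 2563 = - \frac{176}{17} - 2563 = - \frac{43747}{17}$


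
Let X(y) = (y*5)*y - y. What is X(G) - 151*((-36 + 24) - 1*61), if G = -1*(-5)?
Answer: 11143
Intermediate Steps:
G = 5
X(y) = -y + 5*y**2 (X(y) = (5*y)*y - y = 5*y**2 - y = -y + 5*y**2)
X(G) - 151*((-36 + 24) - 1*61) = 5*(-1 + 5*5) - 151*((-36 + 24) - 1*61) = 5*(-1 + 25) - 151*(-12 - 61) = 5*24 - 151*(-73) = 120 + 11023 = 11143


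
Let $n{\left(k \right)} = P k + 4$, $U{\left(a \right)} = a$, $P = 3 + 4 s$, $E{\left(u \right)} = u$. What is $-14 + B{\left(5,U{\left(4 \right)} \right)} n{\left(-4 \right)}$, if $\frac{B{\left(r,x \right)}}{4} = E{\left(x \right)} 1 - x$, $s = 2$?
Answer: $-14$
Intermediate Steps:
$P = 11$ ($P = 3 + 4 \cdot 2 = 3 + 8 = 11$)
$B{\left(r,x \right)} = 0$ ($B{\left(r,x \right)} = 4 \left(x 1 - x\right) = 4 \left(x - x\right) = 4 \cdot 0 = 0$)
$n{\left(k \right)} = 4 + 11 k$ ($n{\left(k \right)} = 11 k + 4 = 4 + 11 k$)
$-14 + B{\left(5,U{\left(4 \right)} \right)} n{\left(-4 \right)} = -14 + 0 \left(4 + 11 \left(-4\right)\right) = -14 + 0 \left(4 - 44\right) = -14 + 0 \left(-40\right) = -14 + 0 = -14$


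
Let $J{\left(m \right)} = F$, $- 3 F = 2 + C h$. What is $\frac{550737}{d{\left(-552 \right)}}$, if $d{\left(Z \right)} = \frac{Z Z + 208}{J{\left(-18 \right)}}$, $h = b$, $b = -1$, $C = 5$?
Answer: $\frac{550737}{304912} \approx 1.8062$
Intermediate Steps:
$h = -1$
$F = 1$ ($F = - \frac{2 + 5 \left(-1\right)}{3} = - \frac{2 - 5}{3} = \left(- \frac{1}{3}\right) \left(-3\right) = 1$)
$J{\left(m \right)} = 1$
$d{\left(Z \right)} = 208 + Z^{2}$ ($d{\left(Z \right)} = \frac{Z Z + 208}{1} = \left(Z^{2} + 208\right) 1 = \left(208 + Z^{2}\right) 1 = 208 + Z^{2}$)
$\frac{550737}{d{\left(-552 \right)}} = \frac{550737}{208 + \left(-552\right)^{2}} = \frac{550737}{208 + 304704} = \frac{550737}{304912}$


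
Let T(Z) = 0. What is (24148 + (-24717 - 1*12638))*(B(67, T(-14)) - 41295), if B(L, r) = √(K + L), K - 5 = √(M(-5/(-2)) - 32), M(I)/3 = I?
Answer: 545383065 - 13207*√(288 + 14*I*√2)/2 ≈ 5.4527e+8 - 3849.8*I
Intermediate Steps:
M(I) = 3*I
K = 5 + 7*I*√2/2 (K = 5 + √(3*(-5/(-2)) - 32) = 5 + √(3*(-5*(-½)) - 32) = 5 + √(3*(5/2) - 32) = 5 + √(15/2 - 32) = 5 + √(-49/2) = 5 + 7*I*√2/2 ≈ 5.0 + 4.9497*I)
B(L, r) = √(5 + L + 7*I*√2/2) (B(L, r) = √((5 + 7*I*√2/2) + L) = √(5 + L + 7*I*√2/2))
(24148 + (-24717 - 1*12638))*(B(67, T(-14)) - 41295) = (24148 + (-24717 - 1*12638))*(√(20 + 4*67 + 14*I*√2)/2 - 41295) = (24148 + (-24717 - 12638))*(√(20 + 268 + 14*I*√2)/2 - 41295) = (24148 - 37355)*(√(288 + 14*I*√2)/2 - 41295) = -13207*(-41295 + √(288 + 14*I*√2)/2) = 545383065 - 13207*√(288 + 14*I*√2)/2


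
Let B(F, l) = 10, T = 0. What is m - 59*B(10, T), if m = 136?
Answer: -454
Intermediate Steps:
m - 59*B(10, T) = 136 - 59*10 = 136 - 590 = -454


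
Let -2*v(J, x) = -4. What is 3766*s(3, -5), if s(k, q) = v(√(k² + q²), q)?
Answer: 7532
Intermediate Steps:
v(J, x) = 2 (v(J, x) = -½*(-4) = 2)
s(k, q) = 2
3766*s(3, -5) = 3766*2 = 7532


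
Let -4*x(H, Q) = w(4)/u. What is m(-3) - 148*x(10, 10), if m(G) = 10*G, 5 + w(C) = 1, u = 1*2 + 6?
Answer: -97/2 ≈ -48.500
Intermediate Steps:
u = 8 (u = 2 + 6 = 8)
w(C) = -4 (w(C) = -5 + 1 = -4)
x(H, Q) = ⅛ (x(H, Q) = -(-1)/8 = -¼*(-½) = ⅛)
m(-3) - 148*x(10, 10) = 10*(-3) - 148*⅛ = -30 - 37/2 = -97/2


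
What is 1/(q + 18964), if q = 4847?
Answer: 1/23811 ≈ 4.1997e-5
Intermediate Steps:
1/(q + 18964) = 1/(4847 + 18964) = 1/23811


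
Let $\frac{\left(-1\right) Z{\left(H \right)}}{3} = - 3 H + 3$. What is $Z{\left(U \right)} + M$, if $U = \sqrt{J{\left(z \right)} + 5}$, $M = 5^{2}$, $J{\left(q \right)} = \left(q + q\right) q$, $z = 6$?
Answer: $16 + 9 \sqrt{77} \approx 94.975$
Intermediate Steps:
$J{\left(q \right)} = 2 q^{2}$ ($J{\left(q \right)} = 2 q q = 2 q^{2}$)
$M = 25$
$U = \sqrt{77}$ ($U = \sqrt{2 \cdot 6^{2} + 5} = \sqrt{2 \cdot 36 + 5} = \sqrt{72 + 5} = \sqrt{77} \approx 8.775$)
$Z{\left(H \right)} = -9 + 9 H$ ($Z{\left(H \right)} = - 3 \left(- 3 H + 3\right) = - 3 \left(3 - 3 H\right) = -9 + 9 H$)
$Z{\left(U \right)} + M = \left(-9 + 9 \sqrt{77}\right) + 25 = 16 + 9 \sqrt{77}$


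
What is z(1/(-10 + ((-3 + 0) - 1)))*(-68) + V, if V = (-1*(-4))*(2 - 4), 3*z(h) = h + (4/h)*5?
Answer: 44382/7 ≈ 6340.3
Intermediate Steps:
z(h) = h/3 + 20/(3*h) (z(h) = (h + (4/h)*5)/3 = (h + 20/h)/3 = h/3 + 20/(3*h))
V = -8 (V = 4*(-2) = -8)
z(1/(-10 + ((-3 + 0) - 1)))*(-68) + V = ((20 + (1/(-10 + ((-3 + 0) - 1)))**2)/(3*(1/(-10 + ((-3 + 0) - 1)))))*(-68) - 8 = ((20 + (1/(-10 + (-3 - 1)))**2)/(3*(1/(-10 + (-3 - 1)))))*(-68) - 8 = ((20 + (1/(-10 - 4))**2)/(3*(1/(-10 - 4))))*(-68) - 8 = ((20 + (1/(-14))**2)/(3*(1/(-14))))*(-68) - 8 = ((20 + (-1/14)**2)/(3*(-1/14)))*(-68) - 8 = ((1/3)*(-14)*(20 + 1/196))*(-68) - 8 = ((1/3)*(-14)*(3921/196))*(-68) - 8 = -1307/14*(-68) - 8 = 44438/7 - 8 = 44382/7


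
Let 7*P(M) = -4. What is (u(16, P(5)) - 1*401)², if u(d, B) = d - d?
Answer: 160801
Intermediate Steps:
P(M) = -4/7 (P(M) = (⅐)*(-4) = -4/7)
u(d, B) = 0
(u(16, P(5)) - 1*401)² = (0 - 1*401)² = (0 - 401)² = (-401)² = 160801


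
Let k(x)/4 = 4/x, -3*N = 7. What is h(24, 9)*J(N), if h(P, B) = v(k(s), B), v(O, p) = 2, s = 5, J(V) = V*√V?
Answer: -14*I*√21/9 ≈ -7.1284*I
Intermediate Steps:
N = -7/3 (N = -⅓*7 = -7/3 ≈ -2.3333)
J(V) = V^(3/2)
k(x) = 16/x (k(x) = 4*(4/x) = 16/x)
h(P, B) = 2
h(24, 9)*J(N) = 2*(-7/3)^(3/2) = 2*(-7*I*√21/9) = -14*I*√21/9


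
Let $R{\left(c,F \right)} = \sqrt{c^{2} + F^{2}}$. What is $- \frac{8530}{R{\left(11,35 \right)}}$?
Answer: $- \frac{4265 \sqrt{1346}}{673} \approx -232.5$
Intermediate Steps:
$R{\left(c,F \right)} = \sqrt{F^{2} + c^{2}}$
$- \frac{8530}{R{\left(11,35 \right)}} = - \frac{8530}{\sqrt{35^{2} + 11^{2}}} = - \frac{8530}{\sqrt{1225 + 121}} = - \frac{8530}{\sqrt{1346}} = - 8530 \frac{\sqrt{1346}}{1346} = - \frac{4265 \sqrt{1346}}{673}$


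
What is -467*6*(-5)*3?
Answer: 42030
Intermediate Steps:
-467*6*(-5)*3 = -(-14010)*3 = -467*(-90) = 42030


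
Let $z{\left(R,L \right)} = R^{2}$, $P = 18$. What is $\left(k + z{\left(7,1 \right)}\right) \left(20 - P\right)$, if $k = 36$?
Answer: $170$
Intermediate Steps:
$\left(k + z{\left(7,1 \right)}\right) \left(20 - P\right) = \left(36 + 7^{2}\right) \left(20 - 18\right) = \left(36 + 49\right) \left(20 - 18\right) = 85 \cdot 2 = 170$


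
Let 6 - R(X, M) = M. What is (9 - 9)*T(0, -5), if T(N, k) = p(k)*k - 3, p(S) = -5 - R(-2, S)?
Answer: 0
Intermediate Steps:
R(X, M) = 6 - M
p(S) = -11 + S (p(S) = -5 - (6 - S) = -5 + (-6 + S) = -11 + S)
T(N, k) = -3 + k*(-11 + k) (T(N, k) = (-11 + k)*k - 3 = k*(-11 + k) - 3 = -3 + k*(-11 + k))
(9 - 9)*T(0, -5) = (9 - 9)*(-3 - 5*(-11 - 5)) = 0*(-3 - 5*(-16)) = 0*(-3 + 80) = 0*77 = 0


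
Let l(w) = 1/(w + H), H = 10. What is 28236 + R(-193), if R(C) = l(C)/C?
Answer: 997267285/35319 ≈ 28236.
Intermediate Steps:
l(w) = 1/(10 + w) (l(w) = 1/(w + 10) = 1/(10 + w))
R(C) = 1/(C*(10 + C)) (R(C) = 1/((10 + C)*C) = 1/(C*(10 + C)))
28236 + R(-193) = 28236 + 1/((-193)*(10 - 193)) = 28236 - 1/193/(-183) = 28236 - 1/193*(-1/183) = 28236 + 1/35319 = 997267285/35319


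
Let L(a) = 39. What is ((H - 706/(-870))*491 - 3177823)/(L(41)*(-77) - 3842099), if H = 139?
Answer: 1352491367/1672619370 ≈ 0.80861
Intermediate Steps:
((H - 706/(-870))*491 - 3177823)/(L(41)*(-77) - 3842099) = ((139 - 706/(-870))*491 - 3177823)/(39*(-77) - 3842099) = ((139 - 706*(-1/870))*491 - 3177823)/(-3003 - 3842099) = ((139 + 353/435)*491 - 3177823)/(-3845102) = ((60818/435)*491 - 3177823)*(-1/3845102) = (29861638/435 - 3177823)*(-1/3845102) = -1352491367/435*(-1/3845102) = 1352491367/1672619370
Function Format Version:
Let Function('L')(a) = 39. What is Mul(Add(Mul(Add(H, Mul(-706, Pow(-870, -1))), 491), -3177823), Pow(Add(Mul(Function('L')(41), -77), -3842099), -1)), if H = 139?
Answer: Rational(1352491367, 1672619370) ≈ 0.80861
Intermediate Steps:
Mul(Add(Mul(Add(H, Mul(-706, Pow(-870, -1))), 491), -3177823), Pow(Add(Mul(Function('L')(41), -77), -3842099), -1)) = Mul(Add(Mul(Add(139, Mul(-706, Pow(-870, -1))), 491), -3177823), Pow(Add(Mul(39, -77), -3842099), -1)) = Mul(Add(Mul(Add(139, Mul(-706, Rational(-1, 870))), 491), -3177823), Pow(Add(-3003, -3842099), -1)) = Mul(Add(Mul(Add(139, Rational(353, 435)), 491), -3177823), Pow(-3845102, -1)) = Mul(Add(Mul(Rational(60818, 435), 491), -3177823), Rational(-1, 3845102)) = Mul(Add(Rational(29861638, 435), -3177823), Rational(-1, 3845102)) = Mul(Rational(-1352491367, 435), Rational(-1, 3845102)) = Rational(1352491367, 1672619370)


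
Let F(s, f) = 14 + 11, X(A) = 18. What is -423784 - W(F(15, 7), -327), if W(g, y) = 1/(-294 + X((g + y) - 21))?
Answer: -116964383/276 ≈ -4.2378e+5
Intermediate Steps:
F(s, f) = 25
W(g, y) = -1/276 (W(g, y) = 1/(-294 + 18) = 1/(-276) = -1/276)
-423784 - W(F(15, 7), -327) = -423784 - 1*(-1/276) = -423784 + 1/276 = -116964383/276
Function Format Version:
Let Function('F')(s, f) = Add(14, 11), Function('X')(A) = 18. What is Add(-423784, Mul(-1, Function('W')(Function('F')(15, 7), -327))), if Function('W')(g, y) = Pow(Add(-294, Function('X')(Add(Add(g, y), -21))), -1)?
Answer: Rational(-116964383, 276) ≈ -4.2378e+5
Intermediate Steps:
Function('F')(s, f) = 25
Function('W')(g, y) = Rational(-1, 276) (Function('W')(g, y) = Pow(Add(-294, 18), -1) = Pow(-276, -1) = Rational(-1, 276))
Add(-423784, Mul(-1, Function('W')(Function('F')(15, 7), -327))) = Add(-423784, Mul(-1, Rational(-1, 276))) = Add(-423784, Rational(1, 276)) = Rational(-116964383, 276)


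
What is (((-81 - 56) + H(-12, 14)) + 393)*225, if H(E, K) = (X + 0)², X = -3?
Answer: 59625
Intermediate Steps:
H(E, K) = 9 (H(E, K) = (-3 + 0)² = (-3)² = 9)
(((-81 - 56) + H(-12, 14)) + 393)*225 = (((-81 - 56) + 9) + 393)*225 = ((-137 + 9) + 393)*225 = (-128 + 393)*225 = 265*225 = 59625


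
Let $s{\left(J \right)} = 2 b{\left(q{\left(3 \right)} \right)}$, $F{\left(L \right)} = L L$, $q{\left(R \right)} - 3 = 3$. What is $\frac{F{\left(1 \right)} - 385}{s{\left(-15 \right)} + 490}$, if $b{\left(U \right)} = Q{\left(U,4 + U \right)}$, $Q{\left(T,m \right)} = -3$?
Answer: $- \frac{96}{121} \approx -0.79339$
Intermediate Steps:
$q{\left(R \right)} = 6$ ($q{\left(R \right)} = 3 + 3 = 6$)
$b{\left(U \right)} = -3$
$F{\left(L \right)} = L^{2}$
$s{\left(J \right)} = -6$ ($s{\left(J \right)} = 2 \left(-3\right) = -6$)
$\frac{F{\left(1 \right)} - 385}{s{\left(-15 \right)} + 490} = \frac{1^{2} - 385}{-6 + 490} = \frac{1 - 385}{484} = \left(-384\right) \frac{1}{484} = - \frac{96}{121}$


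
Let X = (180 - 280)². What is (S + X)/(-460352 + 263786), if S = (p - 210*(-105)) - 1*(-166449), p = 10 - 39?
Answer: -99235/98283 ≈ -1.0097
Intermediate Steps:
p = -29
X = 10000 (X = (-100)² = 10000)
S = 188470 (S = (-29 - 210*(-105)) - 1*(-166449) = (-29 + 22050) + 166449 = 22021 + 166449 = 188470)
(S + X)/(-460352 + 263786) = (188470 + 10000)/(-460352 + 263786) = 198470/(-196566) = 198470*(-1/196566) = -99235/98283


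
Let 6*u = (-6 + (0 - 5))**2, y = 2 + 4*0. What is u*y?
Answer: 121/3 ≈ 40.333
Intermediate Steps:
y = 2 (y = 2 + 0 = 2)
u = 121/6 (u = (-6 + (0 - 5))**2/6 = (-6 - 5)**2/6 = (1/6)*(-11)**2 = (1/6)*121 = 121/6 ≈ 20.167)
u*y = (121/6)*2 = 121/3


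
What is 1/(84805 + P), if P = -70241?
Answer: 1/14564 ≈ 6.8662e-5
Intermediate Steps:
1/(84805 + P) = 1/(84805 - 70241) = 1/14564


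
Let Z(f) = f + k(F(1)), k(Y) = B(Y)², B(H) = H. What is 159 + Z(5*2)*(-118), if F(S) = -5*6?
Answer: -107221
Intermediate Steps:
F(S) = -30
k(Y) = Y²
Z(f) = 900 + f (Z(f) = f + (-30)² = f + 900 = 900 + f)
159 + Z(5*2)*(-118) = 159 + (900 + 5*2)*(-118) = 159 + (900 + 10)*(-118) = 159 + 910*(-118) = 159 - 107380 = -107221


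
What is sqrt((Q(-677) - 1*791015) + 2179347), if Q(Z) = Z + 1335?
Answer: sqrt(1388990) ≈ 1178.6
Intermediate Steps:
Q(Z) = 1335 + Z
sqrt((Q(-677) - 1*791015) + 2179347) = sqrt(((1335 - 677) - 1*791015) + 2179347) = sqrt((658 - 791015) + 2179347) = sqrt(-790357 + 2179347) = sqrt(1388990)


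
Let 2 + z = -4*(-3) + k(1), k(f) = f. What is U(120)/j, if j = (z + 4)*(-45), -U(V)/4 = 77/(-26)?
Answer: -154/8775 ≈ -0.017550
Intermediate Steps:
U(V) = 154/13 (U(V) = -308/(-26) = -308*(-1)/26 = -4*(-77/26) = 154/13)
z = 11 (z = -2 + (-4*(-3) + 1) = -2 + (12 + 1) = -2 + 13 = 11)
j = -675 (j = (11 + 4)*(-45) = 15*(-45) = -675)
U(120)/j = (154/13)/(-675) = (154/13)*(-1/675) = -154/8775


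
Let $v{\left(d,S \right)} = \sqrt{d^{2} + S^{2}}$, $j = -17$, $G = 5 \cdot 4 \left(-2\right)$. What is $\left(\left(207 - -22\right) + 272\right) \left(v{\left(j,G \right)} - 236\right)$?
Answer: $-118236 + 501 \sqrt{1889} \approx -96461.0$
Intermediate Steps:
$G = -40$ ($G = 20 \left(-2\right) = -40$)
$v{\left(d,S \right)} = \sqrt{S^{2} + d^{2}}$
$\left(\left(207 - -22\right) + 272\right) \left(v{\left(j,G \right)} - 236\right) = \left(\left(207 - -22\right) + 272\right) \left(\sqrt{\left(-40\right)^{2} + \left(-17\right)^{2}} - 236\right) = \left(\left(207 + 22\right) + 272\right) \left(\sqrt{1600 + 289} - 236\right) = \left(229 + 272\right) \left(\sqrt{1889} - 236\right) = 501 \left(-236 + \sqrt{1889}\right) = -118236 + 501 \sqrt{1889}$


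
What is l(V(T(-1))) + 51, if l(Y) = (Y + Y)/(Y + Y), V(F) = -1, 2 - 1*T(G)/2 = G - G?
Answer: 52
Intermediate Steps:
T(G) = 4 (T(G) = 4 - 2*(G - G) = 4 - 2*0 = 4 + 0 = 4)
l(Y) = 1 (l(Y) = (2*Y)/((2*Y)) = (2*Y)*(1/(2*Y)) = 1)
l(V(T(-1))) + 51 = 1 + 51 = 52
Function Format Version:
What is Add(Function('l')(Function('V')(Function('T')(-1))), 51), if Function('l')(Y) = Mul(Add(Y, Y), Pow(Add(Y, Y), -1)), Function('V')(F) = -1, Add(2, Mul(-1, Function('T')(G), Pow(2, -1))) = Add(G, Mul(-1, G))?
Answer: 52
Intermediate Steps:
Function('T')(G) = 4 (Function('T')(G) = Add(4, Mul(-2, Add(G, Mul(-1, G)))) = Add(4, Mul(-2, 0)) = Add(4, 0) = 4)
Function('l')(Y) = 1 (Function('l')(Y) = Mul(Mul(2, Y), Pow(Mul(2, Y), -1)) = Mul(Mul(2, Y), Mul(Rational(1, 2), Pow(Y, -1))) = 1)
Add(Function('l')(Function('V')(Function('T')(-1))), 51) = Add(1, 51) = 52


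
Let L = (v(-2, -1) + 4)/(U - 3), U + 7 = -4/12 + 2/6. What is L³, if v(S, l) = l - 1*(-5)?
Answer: -64/125 ≈ -0.51200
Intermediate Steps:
v(S, l) = 5 + l (v(S, l) = l + 5 = 5 + l)
U = -7 (U = -7 + (-4/12 + 2/6) = -7 + (-4*1/12 + 2*(⅙)) = -7 + (-⅓ + ⅓) = -7 + 0 = -7)
L = -⅘ (L = ((5 - 1) + 4)/(-7 - 3) = (4 + 4)/(-10) = 8*(-⅒) = -⅘ ≈ -0.80000)
L³ = (-⅘)³ = -64/125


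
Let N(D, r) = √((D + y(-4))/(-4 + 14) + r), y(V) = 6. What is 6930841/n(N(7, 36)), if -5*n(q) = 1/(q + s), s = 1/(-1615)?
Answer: 6930841/323 - 6930841*√3730/2 ≈ -2.1162e+8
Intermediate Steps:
s = -1/1615 ≈ -0.00061920
N(D, r) = √(⅗ + r + D/10) (N(D, r) = √((D + 6)/(-4 + 14) + r) = √((6 + D)/10 + r) = √((6 + D)*(⅒) + r) = √((⅗ + D/10) + r) = √(⅗ + r + D/10))
n(q) = -1/(5*(-1/1615 + q)) (n(q) = -1/(5*(q - 1/1615)) = -1/(5*(-1/1615 + q)))
6930841/n(N(7, 36)) = 6930841/((-323/(-1 + 1615*(√(60 + 10*7 + 100*36)/10)))) = 6930841/((-323/(-1 + 1615*(√(60 + 70 + 3600)/10)))) = 6930841/((-323/(-1 + 1615*(√3730/10)))) = 6930841/((-323/(-1 + 323*√3730/2))) = 6930841*(1/323 - √3730/2) = 6930841/323 - 6930841*√3730/2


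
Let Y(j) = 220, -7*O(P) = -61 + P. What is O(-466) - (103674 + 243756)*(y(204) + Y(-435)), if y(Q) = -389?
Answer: 411010217/7 ≈ 5.8716e+7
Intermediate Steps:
O(P) = 61/7 - P/7 (O(P) = -(-61 + P)/7 = 61/7 - P/7)
O(-466) - (103674 + 243756)*(y(204) + Y(-435)) = (61/7 - ⅐*(-466)) - (103674 + 243756)*(-389 + 220) = (61/7 + 466/7) - 347430*(-169) = 527/7 - 1*(-58715670) = 527/7 + 58715670 = 411010217/7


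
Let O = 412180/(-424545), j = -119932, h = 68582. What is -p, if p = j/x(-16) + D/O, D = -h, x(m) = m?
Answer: -6441148685/82436 ≈ -78135.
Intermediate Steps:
D = -68582 (D = -1*68582 = -68582)
O = -82436/84909 (O = 412180*(-1/424545) = -82436/84909 ≈ -0.97087)
p = 6441148685/82436 (p = -119932/(-16) - 68582/(-82436/84909) = -119932*(-1/16) - 68582*(-84909/82436) = 29983/4 + 2911614519/41218 = 6441148685/82436 ≈ 78135.)
-p = -1*6441148685/82436 = -6441148685/82436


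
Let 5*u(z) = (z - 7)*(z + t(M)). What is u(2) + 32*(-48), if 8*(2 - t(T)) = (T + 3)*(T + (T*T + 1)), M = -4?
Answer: -12333/8 ≈ -1541.6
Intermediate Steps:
t(T) = 2 - (3 + T)*(1 + T + T²)/8 (t(T) = 2 - (T + 3)*(T + (T*T + 1))/8 = 2 - (3 + T)*(T + (T² + 1))/8 = 2 - (3 + T)*(T + (1 + T²))/8 = 2 - (3 + T)*(1 + T + T²)/8)
u(z) = (-7 + z)*(29/8 + z)/5 (u(z) = ((z - 7)*(z + (13/8 - ½*(-4) - ½*(-4)² - ⅛*(-4)³)))/5 = ((-7 + z)*(z + (13/8 + 2 - ½*16 - ⅛*(-64))))/5 = ((-7 + z)*(z + (13/8 + 2 - 8 + 8)))/5 = ((-7 + z)*(z + 29/8))/5 = ((-7 + z)*(29/8 + z))/5 = (-7 + z)*(29/8 + z)/5)
u(2) + 32*(-48) = (-203/40 - 27/40*2 + (⅕)*2²) + 32*(-48) = (-203/40 - 27/20 + (⅕)*4) - 1536 = (-203/40 - 27/20 + ⅘) - 1536 = -45/8 - 1536 = -12333/8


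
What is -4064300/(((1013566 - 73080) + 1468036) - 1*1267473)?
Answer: -4064300/1141049 ≈ -3.5619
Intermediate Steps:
-4064300/(((1013566 - 73080) + 1468036) - 1*1267473) = -4064300/((940486 + 1468036) - 1267473) = -4064300/(2408522 - 1267473) = -4064300/1141049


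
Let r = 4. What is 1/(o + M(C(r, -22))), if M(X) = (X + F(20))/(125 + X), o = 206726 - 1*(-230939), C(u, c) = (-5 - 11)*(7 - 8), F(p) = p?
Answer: 47/20570267 ≈ 2.2849e-6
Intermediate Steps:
C(u, c) = 16 (C(u, c) = -16*(-1) = 16)
o = 437665 (o = 206726 + 230939 = 437665)
M(X) = (20 + X)/(125 + X) (M(X) = (X + 20)/(125 + X) = (20 + X)/(125 + X))
1/(o + M(C(r, -22))) = 1/(437665 + (20 + 16)/(125 + 16)) = 1/(437665 + 36/141) = 1/(437665 + (1/141)*36) = 1/(437665 + 12/47) = 1/(20570267/47) = 47/20570267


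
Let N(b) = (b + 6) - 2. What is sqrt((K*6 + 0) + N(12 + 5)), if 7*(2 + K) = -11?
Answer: I*sqrt(21)/7 ≈ 0.65465*I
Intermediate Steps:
K = -25/7 (K = -2 + (1/7)*(-11) = -2 - 11/7 = -25/7 ≈ -3.5714)
N(b) = 4 + b (N(b) = (6 + b) - 2 = 4 + b)
sqrt((K*6 + 0) + N(12 + 5)) = sqrt((-25/7*6 + 0) + (4 + (12 + 5))) = sqrt((-150/7 + 0) + (4 + 17)) = sqrt(-150/7 + 21) = sqrt(-3/7) = I*sqrt(21)/7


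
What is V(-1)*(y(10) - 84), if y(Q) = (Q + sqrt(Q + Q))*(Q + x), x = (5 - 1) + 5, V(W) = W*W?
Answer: 106 + 38*sqrt(5) ≈ 190.97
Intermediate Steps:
V(W) = W**2
x = 9 (x = 4 + 5 = 9)
y(Q) = (9 + Q)*(Q + sqrt(2)*sqrt(Q)) (y(Q) = (Q + sqrt(Q + Q))*(Q + 9) = (Q + sqrt(2*Q))*(9 + Q) = (Q + sqrt(2)*sqrt(Q))*(9 + Q) = (9 + Q)*(Q + sqrt(2)*sqrt(Q)))
V(-1)*(y(10) - 84) = (-1)**2*((10**2 + 9*10 + sqrt(2)*10**(3/2) + 9*sqrt(2)*sqrt(10)) - 84) = 1*((100 + 90 + sqrt(2)*(10*sqrt(10)) + 18*sqrt(5)) - 84) = 1*((100 + 90 + 20*sqrt(5) + 18*sqrt(5)) - 84) = 1*((190 + 38*sqrt(5)) - 84) = 1*(106 + 38*sqrt(5)) = 106 + 38*sqrt(5)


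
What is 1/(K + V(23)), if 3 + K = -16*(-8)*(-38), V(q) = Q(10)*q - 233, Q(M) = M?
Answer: -1/4870 ≈ -0.00020534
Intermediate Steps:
V(q) = -233 + 10*q (V(q) = 10*q - 233 = -233 + 10*q)
K = -4867 (K = -3 - 16*(-8)*(-38) = -3 + 128*(-38) = -3 - 4864 = -4867)
1/(K + V(23)) = 1/(-4867 + (-233 + 10*23)) = 1/(-4867 + (-233 + 230)) = 1/(-4867 - 3) = 1/(-4870) = -1/4870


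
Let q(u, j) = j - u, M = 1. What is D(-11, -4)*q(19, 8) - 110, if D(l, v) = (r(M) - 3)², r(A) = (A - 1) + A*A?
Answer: -154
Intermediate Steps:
r(A) = -1 + A + A² (r(A) = (-1 + A) + A² = -1 + A + A²)
D(l, v) = 4 (D(l, v) = ((-1 + 1 + 1²) - 3)² = ((-1 + 1 + 1) - 3)² = (1 - 3)² = (-2)² = 4)
D(-11, -4)*q(19, 8) - 110 = 4*(8 - 1*19) - 110 = 4*(8 - 19) - 110 = 4*(-11) - 110 = -44 - 110 = -154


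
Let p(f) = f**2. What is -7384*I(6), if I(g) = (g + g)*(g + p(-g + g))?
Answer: -531648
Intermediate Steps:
I(g) = 2*g**2 (I(g) = (g + g)*(g + (-g + g)**2) = (2*g)*(g + 0**2) = (2*g)*(g + 0) = (2*g)*g = 2*g**2)
-7384*I(6) = -14768*6**2 = -14768*36 = -7384*72 = -531648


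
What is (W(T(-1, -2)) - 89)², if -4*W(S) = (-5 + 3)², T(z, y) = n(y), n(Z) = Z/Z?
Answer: 8100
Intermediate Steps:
n(Z) = 1
T(z, y) = 1
W(S) = -1 (W(S) = -(-5 + 3)²/4 = -¼*(-2)² = -¼*4 = -1)
(W(T(-1, -2)) - 89)² = (-1 - 89)² = (-90)² = 8100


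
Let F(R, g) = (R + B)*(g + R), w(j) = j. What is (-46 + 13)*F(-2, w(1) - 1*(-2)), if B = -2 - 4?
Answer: 264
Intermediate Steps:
B = -6
F(R, g) = (-6 + R)*(R + g) (F(R, g) = (R - 6)*(g + R) = (-6 + R)*(R + g))
(-46 + 13)*F(-2, w(1) - 1*(-2)) = (-46 + 13)*((-2)² - 6*(-2) - 6*(1 - 1*(-2)) - 2*(1 - 1*(-2))) = -33*(4 + 12 - 6*(1 + 2) - 2*(1 + 2)) = -33*(4 + 12 - 6*3 - 2*3) = -33*(4 + 12 - 18 - 6) = -33*(-8) = 264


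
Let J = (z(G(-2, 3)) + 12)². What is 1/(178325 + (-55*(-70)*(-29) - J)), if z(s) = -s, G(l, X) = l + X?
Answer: 1/66554 ≈ 1.5025e-5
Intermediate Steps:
G(l, X) = X + l
J = 121 (J = (-(3 - 2) + 12)² = (-1*1 + 12)² = (-1 + 12)² = 11² = 121)
1/(178325 + (-55*(-70)*(-29) - J)) = 1/(178325 + (-55*(-70)*(-29) - 1*121)) = 1/(178325 + (3850*(-29) - 121)) = 1/(178325 + (-111650 - 121)) = 1/(178325 - 111771) = 1/66554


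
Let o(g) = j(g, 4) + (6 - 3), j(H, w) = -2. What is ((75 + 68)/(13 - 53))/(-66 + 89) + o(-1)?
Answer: 777/920 ≈ 0.84457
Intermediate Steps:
o(g) = 1 (o(g) = -2 + (6 - 3) = -2 + 3 = 1)
((75 + 68)/(13 - 53))/(-66 + 89) + o(-1) = ((75 + 68)/(13 - 53))/(-66 + 89) + 1 = (143/(-40))/23 + 1 = (143*(-1/40))/23 + 1 = (1/23)*(-143/40) + 1 = -143/920 + 1 = 777/920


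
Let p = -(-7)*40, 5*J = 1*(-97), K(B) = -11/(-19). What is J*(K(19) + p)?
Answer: -517107/95 ≈ -5443.2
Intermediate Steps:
K(B) = 11/19 (K(B) = -11*(-1/19) = 11/19)
J = -97/5 (J = (1*(-97))/5 = (⅕)*(-97) = -97/5 ≈ -19.400)
p = 280 (p = -1*(-280) = 280)
J*(K(19) + p) = -97*(11/19 + 280)/5 = -97/5*5331/19 = -517107/95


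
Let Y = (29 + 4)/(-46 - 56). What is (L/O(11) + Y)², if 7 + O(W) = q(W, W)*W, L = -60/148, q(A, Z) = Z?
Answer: 15280281/142826401 ≈ 0.10698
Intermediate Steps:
L = -15/37 (L = -60*1/148 = -15/37 ≈ -0.40541)
O(W) = -7 + W² (O(W) = -7 + W*W = -7 + W²)
Y = -11/34 (Y = 33/(-102) = 33*(-1/102) = -11/34 ≈ -0.32353)
(L/O(11) + Y)² = (-15/(37*(-7 + 11²)) - 11/34)² = (-15/(37*(-7 + 121)) - 11/34)² = (-15/37/114 - 11/34)² = (-15/37*1/114 - 11/34)² = (-5/1406 - 11/34)² = (-3909/11951)² = 15280281/142826401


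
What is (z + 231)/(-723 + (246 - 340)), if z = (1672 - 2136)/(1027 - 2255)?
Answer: -71033/250819 ≈ -0.28320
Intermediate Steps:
z = 116/307 (z = -464/(-1228) = -464*(-1/1228) = 116/307 ≈ 0.37785)
(z + 231)/(-723 + (246 - 340)) = (116/307 + 231)/(-723 + (246 - 340)) = 71033/(307*(-723 - 94)) = (71033/307)/(-817) = (71033/307)*(-1/817) = -71033/250819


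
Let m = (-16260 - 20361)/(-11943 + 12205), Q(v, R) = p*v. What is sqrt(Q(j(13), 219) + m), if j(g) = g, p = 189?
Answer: 3*sqrt(17673734)/262 ≈ 48.138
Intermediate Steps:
Q(v, R) = 189*v
m = -36621/262 ≈ -139.77
sqrt(Q(j(13), 219) + m) = sqrt(189*13 - 36621/262) = sqrt(2457 - 36621/262) = sqrt(607113/262) = 3*sqrt(17673734)/262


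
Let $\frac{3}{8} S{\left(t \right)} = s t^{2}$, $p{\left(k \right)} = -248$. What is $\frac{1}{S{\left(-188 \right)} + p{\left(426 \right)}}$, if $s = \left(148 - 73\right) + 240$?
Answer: $\frac{1}{29688712} \approx 3.3683 \cdot 10^{-8}$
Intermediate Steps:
$s = 315$ ($s = \left(148 - 73\right) + 240 = 75 + 240 = 315$)
$S{\left(t \right)} = 840 t^{2}$ ($S{\left(t \right)} = \frac{8 \cdot 315 t^{2}}{3} = 840 t^{2}$)
$\frac{1}{S{\left(-188 \right)} + p{\left(426 \right)}} = \frac{1}{840 \left(-188\right)^{2} - 248} = \frac{1}{840 \cdot 35344 - 248} = \frac{1}{29688960 - 248} = \frac{1}{29688712}$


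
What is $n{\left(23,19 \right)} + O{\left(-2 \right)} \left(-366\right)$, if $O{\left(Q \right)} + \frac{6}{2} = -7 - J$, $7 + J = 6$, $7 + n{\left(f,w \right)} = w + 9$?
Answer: $3315$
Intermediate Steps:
$n{\left(f,w \right)} = 2 + w$ ($n{\left(f,w \right)} = -7 + \left(w + 9\right) = -7 + \left(9 + w\right) = 2 + w$)
$J = -1$ ($J = -7 + 6 = -1$)
$O{\left(Q \right)} = -9$ ($O{\left(Q \right)} = -3 - 6 = -9$)
$n{\left(23,19 \right)} + O{\left(-2 \right)} \left(-366\right) = \left(2 + 19\right) - -3294 = 21 + 3294 = 3315$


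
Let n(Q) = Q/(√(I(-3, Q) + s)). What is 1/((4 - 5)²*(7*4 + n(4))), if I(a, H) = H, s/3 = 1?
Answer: 49/1368 - √7/1368 ≈ 0.033885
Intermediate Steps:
s = 3 (s = 3*1 = 3)
n(Q) = Q/√(3 + Q) (n(Q) = Q/(√(Q + 3)) = Q/(√(3 + Q)) = Q/√(3 + Q))
1/((4 - 5)²*(7*4 + n(4))) = 1/((4 - 5)²*(7*4 + 4/√(3 + 4))) = 1/((-1)²*(28 + 4/√7)) = 1/(1*(28 + 4*(√7/7))) = 1/(1*(28 + 4*√7/7)) = 1/(28 + 4*√7/7)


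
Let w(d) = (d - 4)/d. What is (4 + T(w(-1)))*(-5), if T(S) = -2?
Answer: -10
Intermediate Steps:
w(d) = (-4 + d)/d
(4 + T(w(-1)))*(-5) = (4 - 2)*(-5) = 2*(-5) = -10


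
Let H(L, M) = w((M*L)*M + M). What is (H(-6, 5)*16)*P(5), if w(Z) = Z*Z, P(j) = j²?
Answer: 8410000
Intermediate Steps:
w(Z) = Z²
H(L, M) = (M + L*M²)² (H(L, M) = ((M*L)*M + M)² = ((L*M)*M + M)² = (L*M² + M)² = (M + L*M²)²)
(H(-6, 5)*16)*P(5) = ((5²*(1 - 6*5)²)*16)*5² = ((25*(1 - 30)²)*16)*25 = ((25*(-29)²)*16)*25 = ((25*841)*16)*25 = (21025*16)*25 = 336400*25 = 8410000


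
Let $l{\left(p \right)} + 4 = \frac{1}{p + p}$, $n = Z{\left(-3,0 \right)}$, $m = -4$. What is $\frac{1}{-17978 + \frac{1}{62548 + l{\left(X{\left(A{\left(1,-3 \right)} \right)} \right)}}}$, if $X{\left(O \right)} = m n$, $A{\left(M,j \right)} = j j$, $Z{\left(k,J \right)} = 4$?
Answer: $- \frac{2001407}{35981295014} \approx -5.5624 \cdot 10^{-5}$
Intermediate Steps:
$A{\left(M,j \right)} = j^{2}$
$n = 4$
$X{\left(O \right)} = -16$ ($X{\left(O \right)} = \left(-4\right) 4 = -16$)
$l{\left(p \right)} = -4 + \frac{1}{2 p}$ ($l{\left(p \right)} = -4 + \frac{1}{p + p} = -4 + \frac{1}{2 p}$)
$\frac{1}{-17978 + \frac{1}{62548 + l{\left(X{\left(A{\left(1,-3 \right)} \right)} \right)}}} = \frac{1}{-17978 + \frac{1}{62548 - \left(4 - \frac{1}{2 \left(-16\right)}\right)}} = \frac{1}{-17978 + \frac{1}{62548 + \left(-4 + \frac{1}{2} \left(- \frac{1}{16}\right)\right)}} = \frac{1}{-17978 + \frac{1}{62548 - \frac{129}{32}}} = \frac{1}{-17978 + \frac{1}{\frac{2001407}{32}}} = \frac{1}{-17978 + \frac{32}{2001407}} = \frac{1}{- \frac{35981295014}{2001407}} = - \frac{2001407}{35981295014}$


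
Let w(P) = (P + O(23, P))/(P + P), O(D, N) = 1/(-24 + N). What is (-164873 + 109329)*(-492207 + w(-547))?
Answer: 8539018047514960/312337 ≈ 2.7339e+10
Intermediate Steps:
w(P) = (P + 1/(-24 + P))/(2*P) (w(P) = (P + 1/(-24 + P))/(P + P) = (P + 1/(-24 + P))/((2*P)) = (P + 1/(-24 + P))*(1/(2*P)) = (P + 1/(-24 + P))/(2*P))
(-164873 + 109329)*(-492207 + w(-547)) = (-164873 + 109329)*(-492207 + (½)*(1 - 547*(-24 - 547))/(-547*(-24 - 547))) = -55544*(-492207 + (½)*(-1/547)*(1 - 547*(-571))/(-571)) = -55544*(-492207 + (½)*(-1/547)*(-1/571)*(1 + 312337)) = -55544*(-492207 + (½)*(-1/547)*(-1/571)*312338) = -55544*(-492207 + 156169/312337) = -55544*(-153734301590/312337) = 8539018047514960/312337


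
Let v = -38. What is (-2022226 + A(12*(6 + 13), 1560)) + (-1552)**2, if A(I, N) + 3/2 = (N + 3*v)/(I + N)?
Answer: 57585119/149 ≈ 3.8648e+5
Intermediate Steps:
A(I, N) = -3/2 + (-114 + N)/(I + N) (A(I, N) = -3/2 + (N + 3*(-38))/(I + N) = -3/2 + (N - 114)/(I + N) = -3/2 + (-114 + N)/(I + N))
(-2022226 + A(12*(6 + 13), 1560)) + (-1552)**2 = (-2022226 + (-228 - 1*1560 - 36*(6 + 13))/(2*(12*(6 + 13) + 1560))) + (-1552)**2 = (-2022226 + (-228 - 1560 - 36*19)/(2*(12*19 + 1560))) + 2408704 = (-2022226 + (-228 - 1560 - 3*228)/(2*(228 + 1560))) + 2408704 = (-2022226 + (1/2)*(-228 - 1560 - 684)/1788) + 2408704 = (-2022226 + (1/2)*(1/1788)*(-2472)) + 2408704 = (-2022226 - 103/149) + 2408704 = -301311777/149 + 2408704 = 57585119/149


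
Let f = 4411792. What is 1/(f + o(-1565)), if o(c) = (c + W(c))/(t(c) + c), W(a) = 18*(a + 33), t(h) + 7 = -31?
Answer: 229/1010304531 ≈ 2.2666e-7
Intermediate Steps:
t(h) = -38 (t(h) = -7 - 31 = -38)
W(a) = 594 + 18*a (W(a) = 18*(33 + a) = 594 + 18*a)
o(c) = (594 + 19*c)/(-38 + c) (o(c) = (c + (594 + 18*c))/(-38 + c) = (594 + 19*c)/(-38 + c))
1/(f + o(-1565)) = 1/(4411792 + (594 + 19*(-1565))/(-38 - 1565)) = 1/(4411792 + (594 - 29735)/(-1603)) = 1/(4411792 - 1/1603*(-29141)) = 1/(4411792 + 4163/229) = 1/(1010304531/229) = 229/1010304531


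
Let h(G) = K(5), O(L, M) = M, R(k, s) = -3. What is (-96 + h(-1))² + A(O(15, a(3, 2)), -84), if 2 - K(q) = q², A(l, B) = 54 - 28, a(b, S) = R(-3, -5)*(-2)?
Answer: 14187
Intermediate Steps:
a(b, S) = 6 (a(b, S) = -3*(-2) = 6)
A(l, B) = 26
K(q) = 2 - q²
h(G) = -23 (h(G) = 2 - 1*5² = 2 - 1*25 = 2 - 25 = -23)
(-96 + h(-1))² + A(O(15, a(3, 2)), -84) = (-96 - 23)² + 26 = (-119)² + 26 = 14161 + 26 = 14187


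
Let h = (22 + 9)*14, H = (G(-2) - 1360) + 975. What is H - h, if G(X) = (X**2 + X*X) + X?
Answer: -813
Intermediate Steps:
G(X) = X + 2*X**2 (G(X) = (X**2 + X**2) + X = 2*X**2 + X = X + 2*X**2)
H = -379 (H = (-2*(1 + 2*(-2)) - 1360) + 975 = (-2*(1 - 4) - 1360) + 975 = (-2*(-3) - 1360) + 975 = (6 - 1360) + 975 = -1354 + 975 = -379)
h = 434 (h = 31*14 = 434)
H - h = -379 - 1*434 = -379 - 434 = -813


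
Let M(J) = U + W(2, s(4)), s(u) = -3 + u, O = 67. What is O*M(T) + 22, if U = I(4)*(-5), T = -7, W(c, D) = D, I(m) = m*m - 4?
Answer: -3931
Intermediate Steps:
I(m) = -4 + m² (I(m) = m² - 4 = -4 + m²)
U = -60 (U = (-4 + 4²)*(-5) = (-4 + 16)*(-5) = 12*(-5) = -60)
M(J) = -59 (M(J) = -60 + (-3 + 4) = -60 + 1 = -59)
O*M(T) + 22 = 67*(-59) + 22 = -3953 + 22 = -3931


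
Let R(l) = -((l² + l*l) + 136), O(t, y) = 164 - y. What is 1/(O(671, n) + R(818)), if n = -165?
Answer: -1/1338055 ≈ -7.4735e-7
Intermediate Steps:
R(l) = -136 - 2*l² (R(l) = -((l² + l²) + 136) = -(2*l² + 136) = -(136 + 2*l²) = -136 - 2*l²)
1/(O(671, n) + R(818)) = 1/((164 - 1*(-165)) + (-136 - 2*818²)) = 1/((164 + 165) + (-136 - 2*669124)) = 1/(329 + (-136 - 1338248)) = 1/(329 - 1338384) = 1/(-1338055) = -1/1338055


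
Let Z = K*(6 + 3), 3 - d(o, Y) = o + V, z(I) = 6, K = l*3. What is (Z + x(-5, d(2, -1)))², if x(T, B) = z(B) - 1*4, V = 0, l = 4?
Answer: 12100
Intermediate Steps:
K = 12 (K = 4*3 = 12)
d(o, Y) = 3 - o (d(o, Y) = 3 - (o + 0) = 3 - o)
x(T, B) = 2 (x(T, B) = 6 - 1*4 = 6 - 4 = 2)
Z = 108 (Z = 12*(6 + 3) = 12*9 = 108)
(Z + x(-5, d(2, -1)))² = (108 + 2)² = 110² = 12100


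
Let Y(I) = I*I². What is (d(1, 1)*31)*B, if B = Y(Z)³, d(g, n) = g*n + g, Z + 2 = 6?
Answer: 16252928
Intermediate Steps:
Z = 4 (Z = -2 + 6 = 4)
d(g, n) = g + g*n
Y(I) = I³
B = 262144 (B = (4³)³ = 64³ = 262144)
(d(1, 1)*31)*B = ((1*(1 + 1))*31)*262144 = ((1*2)*31)*262144 = (2*31)*262144 = 62*262144 = 16252928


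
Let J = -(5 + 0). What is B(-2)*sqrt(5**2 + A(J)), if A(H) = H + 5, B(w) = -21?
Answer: -105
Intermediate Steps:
J = -5 (J = -1*5 = -5)
A(H) = 5 + H
B(-2)*sqrt(5**2 + A(J)) = -21*sqrt(5**2 + (5 - 5)) = -21*sqrt(25 + 0) = -21*sqrt(25) = -21*5 = -105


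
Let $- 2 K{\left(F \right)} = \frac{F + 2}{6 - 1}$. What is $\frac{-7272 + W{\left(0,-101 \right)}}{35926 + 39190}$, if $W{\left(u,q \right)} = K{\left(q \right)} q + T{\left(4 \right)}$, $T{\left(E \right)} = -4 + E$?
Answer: $- \frac{82719}{751160} \approx -0.11012$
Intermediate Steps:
$K{\left(F \right)} = - \frac{1}{5} - \frac{F}{10}$ ($K{\left(F \right)} = - \frac{\left(F + 2\right) \frac{1}{6 - 1}}{2} = - \frac{\left(2 + F\right) \frac{1}{5}}{2} = - \frac{\frac{2}{5} + \frac{F}{5}}{2} = - \frac{1}{5} - \frac{F}{10}$)
$W{\left(u,q \right)} = q \left(- \frac{1}{5} - \frac{q}{10}\right)$ ($W{\left(u,q \right)} = \left(- \frac{1}{5} - \frac{q}{10}\right) q + \left(-4 + 4\right) = q \left(- \frac{1}{5} - \frac{q}{10}\right) + 0 = q \left(- \frac{1}{5} - \frac{q}{10}\right)$)
$\frac{-7272 + W{\left(0,-101 \right)}}{35926 + 39190} = \frac{-7272 - - \frac{101 \left(2 - 101\right)}{10}}{35926 + 39190} = \frac{-7272 - \left(- \frac{101}{10}\right) \left(-99\right)}{75116} = \left(-7272 - \frac{9999}{10}\right) \frac{1}{75116} = \left(- \frac{82719}{10}\right) \frac{1}{75116} = - \frac{82719}{751160}$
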